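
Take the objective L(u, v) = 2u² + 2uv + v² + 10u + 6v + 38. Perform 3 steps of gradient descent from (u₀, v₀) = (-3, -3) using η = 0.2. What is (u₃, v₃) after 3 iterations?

(-1.624, -1.608)

∇L = (4u + 2v + 10, 2u + 2v + 6)
Step 1: at (-3, -3), ∇L = (-8, -6) → (-3, -3) − 0.2·(-8, -6) = (-1.4, -1.8)
Step 2: at (-1.4, -1.8), ∇L = (0.8, -0.4) → (-1.4, -1.8) − 0.2·(0.8, -0.4) = (-1.56, -1.72)
Step 3: at (-1.56, -1.72), ∇L = (0.32, -0.56) → (-1.56, -1.72) − 0.2·(0.32, -0.56) = (-1.624, -1.608)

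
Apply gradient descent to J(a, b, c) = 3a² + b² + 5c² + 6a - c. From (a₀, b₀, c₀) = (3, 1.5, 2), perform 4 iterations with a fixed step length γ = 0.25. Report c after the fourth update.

9.71875

∇J = (6a + 6, 2b, 10c - 1)
Step 1: at (3, 1.5, 2), ∇J = (24, 3, 19) → (3, 1.5, 2) − 0.25·(24, 3, 19) = (-3, 0.75, -2.75)
Step 2: at (-3, 0.75, -2.75), ∇J = (-12, 1.5, -28.5) → (-3, 0.75, -2.75) − 0.25·(-12, 1.5, -28.5) = (0, 0.375, 4.375)
Step 3: at (0, 0.375, 4.375), ∇J = (6, 0.75, 42.75) → (0, 0.375, 4.375) − 0.25·(6, 0.75, 42.75) = (-1.5, 0.1875, -6.3125)
Step 4: at (-1.5, 0.1875, -6.3125), ∇J = (-3, 0.375, -64.125) → (-1.5, 0.1875, -6.3125) − 0.25·(-3, 0.375, -64.125) = (-0.75, 0.09375, 9.71875)
c = 9.71875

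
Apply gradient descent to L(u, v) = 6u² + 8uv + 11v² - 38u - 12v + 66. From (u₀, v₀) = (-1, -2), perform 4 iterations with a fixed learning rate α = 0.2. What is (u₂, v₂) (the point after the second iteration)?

(-26.76, -53.84)

∇L = (12u + 8v - 38, 8u + 22v - 12)
(u₁, v₁) = (-1, -2) − 0.2·(-66, -64) = (12.2, 10.8)
(u₂, v₂) = (12.2, 10.8) − 0.2·(194.8, 323.2) = (-26.76, -53.84)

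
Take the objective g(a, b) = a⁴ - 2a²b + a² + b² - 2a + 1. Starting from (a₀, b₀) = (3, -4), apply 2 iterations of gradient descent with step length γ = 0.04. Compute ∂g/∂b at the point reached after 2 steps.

-50.6588735488

∇g = (4a³ - 4ab + 2a - 2, -2a² + 2b)
(a₁, b₁) = (3, -4) − 0.04·(160, -26) = (-3.4, -2.96)
(a₂, b₂) = (-3.4, -2.96) − 0.04·(-206.272, -29.04) = (4.85088, -1.7984)
∂g/∂b at (4.85088, -1.7984) = -50.6588735488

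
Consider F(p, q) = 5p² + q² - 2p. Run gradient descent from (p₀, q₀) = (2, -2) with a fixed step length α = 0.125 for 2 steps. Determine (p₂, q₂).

∇F = (10p - 2, 2q)
(p₁, q₁) = (2, -2) − 0.125·(18, -4) = (-0.25, -1.5)
(p₂, q₂) = (-0.25, -1.5) − 0.125·(-4.5, -3) = (0.3125, -1.125)

(0.3125, -1.125)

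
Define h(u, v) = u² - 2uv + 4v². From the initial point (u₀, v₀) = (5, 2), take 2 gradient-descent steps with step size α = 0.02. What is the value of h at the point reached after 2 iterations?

18.35929344

∇h = (2u - 2v, -2u + 8v)
(u₁, v₁) = (5, 2) − 0.02·(6, 6) = (4.88, 1.88)
(u₂, v₂) = (4.88, 1.88) − 0.02·(6, 5.28) = (4.76, 1.7744)
h(4.76, 1.7744) = 18.35929344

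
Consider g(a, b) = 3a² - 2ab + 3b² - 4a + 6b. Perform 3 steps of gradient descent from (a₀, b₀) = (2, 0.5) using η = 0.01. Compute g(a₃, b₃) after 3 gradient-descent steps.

3.745614482432

∇g = (6a - 2b - 4, -2a + 6b + 6)
(a₁, b₁) = (2, 0.5) − 0.01·(7, 5) = (1.93, 0.45)
(a₂, b₂) = (1.93, 0.45) − 0.01·(6.68, 4.84) = (1.8632, 0.4016)
(a₃, b₃) = (1.8632, 0.4016) − 0.01·(6.376, 4.6832) = (1.79944, 0.354768)
g(1.79944, 0.354768) = 3.745614482432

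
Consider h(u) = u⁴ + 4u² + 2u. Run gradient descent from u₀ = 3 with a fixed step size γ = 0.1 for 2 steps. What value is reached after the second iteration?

h′(u) = 4u³ + 8u + 2
u₁ = 3 − 0.1·134 = -10.4
u₂ = -10.4 − 0.1·(-4580.656) = 447.6656

447.6656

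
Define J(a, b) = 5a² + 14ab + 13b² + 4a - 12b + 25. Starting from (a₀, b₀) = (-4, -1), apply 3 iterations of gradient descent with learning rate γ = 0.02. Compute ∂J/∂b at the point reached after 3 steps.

∇J = (10a + 14b + 4, 14a + 26b - 12)
(a₁, b₁) = (-4, -1) − 0.02·(-50, -94) = (-3, 0.88)
(a₂, b₂) = (-3, 0.88) − 0.02·(-13.68, -31.12) = (-2.7264, 1.5024)
(a₃, b₃) = (-2.7264, 1.5024) − 0.02·(-2.2304, -11.1072) = (-2.681792, 1.724544)
∂J/∂b at (-2.681792, 1.724544) = -4.706944

-4.706944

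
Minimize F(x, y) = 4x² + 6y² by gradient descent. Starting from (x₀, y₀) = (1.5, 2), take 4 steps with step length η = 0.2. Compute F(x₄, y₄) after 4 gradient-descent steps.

354.34053888

∇F = (8x, 12y)
Step 1: at (1.5, 2), ∇F = (12, 24) → (1.5, 2) − 0.2·(12, 24) = (-0.9, -2.8)
Step 2: at (-0.9, -2.8), ∇F = (-7.2, -33.6) → (-0.9, -2.8) − 0.2·(-7.2, -33.6) = (0.54, 3.92)
Step 3: at (0.54, 3.92), ∇F = (4.32, 47.04) → (0.54, 3.92) − 0.2·(4.32, 47.04) = (-0.324, -5.488)
Step 4: at (-0.324, -5.488), ∇F = (-2.592, -65.856) → (-0.324, -5.488) − 0.2·(-2.592, -65.856) = (0.1944, 7.6832)
F(0.1944, 7.6832) = 354.34053888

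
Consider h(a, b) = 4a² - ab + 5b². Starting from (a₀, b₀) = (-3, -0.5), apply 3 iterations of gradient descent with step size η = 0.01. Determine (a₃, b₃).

(-2.3493085, -0.439171)

∇h = (8a - b, -a + 10b)
Step 1: at (-3, -0.5), ∇h = (-23.5, -2) → (-3, -0.5) − 0.01·(-23.5, -2) = (-2.765, -0.48)
Step 2: at (-2.765, -0.48), ∇h = (-21.64, -2.035) → (-2.765, -0.48) − 0.01·(-21.64, -2.035) = (-2.5486, -0.45965)
Step 3: at (-2.5486, -0.45965), ∇h = (-19.92915, -2.0479) → (-2.5486, -0.45965) − 0.01·(-19.92915, -2.0479) = (-2.3493085, -0.439171)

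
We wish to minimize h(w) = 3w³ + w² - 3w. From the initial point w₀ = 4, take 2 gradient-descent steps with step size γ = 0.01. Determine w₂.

1.922791

h′(w) = 9w² + 2w - 3
w₁ = 4 − 0.01·149 = 2.51
w₂ = 2.51 − 0.01·58.7209 = 1.922791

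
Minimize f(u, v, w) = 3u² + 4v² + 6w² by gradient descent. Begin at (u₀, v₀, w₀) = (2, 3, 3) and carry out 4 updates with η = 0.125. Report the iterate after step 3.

(0.03125, 0, -0.375)

∇f = (6u, 8v, 12w)
Step 1: at (2, 3, 3), ∇f = (12, 24, 36) → (2, 3, 3) − 0.125·(12, 24, 36) = (0.5, 0, -1.5)
Step 2: at (0.5, 0, -1.5), ∇f = (3, 0, -18) → (0.5, 0, -1.5) − 0.125·(3, 0, -18) = (0.125, 0, 0.75)
Step 3: at (0.125, 0, 0.75), ∇f = (0.75, 0, 9) → (0.125, 0, 0.75) − 0.125·(0.75, 0, 9) = (0.03125, 0, -0.375)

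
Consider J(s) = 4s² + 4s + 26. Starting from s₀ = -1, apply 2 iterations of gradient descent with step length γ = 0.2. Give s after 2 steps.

J′(s) = 8s + 4
s₁ = -1 − 0.2·(-4) = -0.2
s₂ = -0.2 − 0.2·2.4 = -0.68

-0.68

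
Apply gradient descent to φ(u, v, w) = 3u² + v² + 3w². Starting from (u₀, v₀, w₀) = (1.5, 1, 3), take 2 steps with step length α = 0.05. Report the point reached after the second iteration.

∇φ = (6u, 2v, 6w)
(u₁, v₁, w₁) = (1.5, 1, 3) − 0.05·(9, 2, 18) = (1.05, 0.9, 2.1)
(u₂, v₂, w₂) = (1.05, 0.9, 2.1) − 0.05·(6.3, 1.8, 12.6) = (0.735, 0.81, 1.47)

(0.735, 0.81, 1.47)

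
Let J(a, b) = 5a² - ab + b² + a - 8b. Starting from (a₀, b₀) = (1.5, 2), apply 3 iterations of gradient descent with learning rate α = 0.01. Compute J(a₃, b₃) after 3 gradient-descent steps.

-7.60871774401475

∇J = (10a - b + 1, -a + 2b - 8)
Step 1: at (1.5, 2), ∇J = (14, -5.5) → (1.5, 2) − 0.01·(14, -5.5) = (1.36, 2.055)
Step 2: at (1.36, 2.055), ∇J = (12.545, -5.25) → (1.36, 2.055) − 0.01·(12.545, -5.25) = (1.23455, 2.1075)
Step 3: at (1.23455, 2.1075), ∇J = (11.238, -5.01955) → (1.23455, 2.1075) − 0.01·(11.238, -5.01955) = (1.12217, 2.1576955)
J(1.12217, 2.1576955) = -7.60871774401475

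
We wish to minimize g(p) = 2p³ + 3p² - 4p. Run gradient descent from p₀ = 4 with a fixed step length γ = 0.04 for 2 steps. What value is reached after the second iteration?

g′(p) = 6p² + 6p - 4
Step 1: g′(4) = 116; p₁ = 4 − 0.04·116 = -0.64
Step 2: g′(-0.64) = -5.3824; p₂ = -0.64 − 0.04·(-5.3824) = -0.424704

-0.424704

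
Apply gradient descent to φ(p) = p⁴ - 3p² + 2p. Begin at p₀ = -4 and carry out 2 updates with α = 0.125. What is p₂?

-7537.3984375

φ′(p) = 4p³ - 6p + 2
p₁ = -4 − 0.125·(-230) = 24.75
p₂ = 24.75 − 0.125·60497.1875 = -7537.3984375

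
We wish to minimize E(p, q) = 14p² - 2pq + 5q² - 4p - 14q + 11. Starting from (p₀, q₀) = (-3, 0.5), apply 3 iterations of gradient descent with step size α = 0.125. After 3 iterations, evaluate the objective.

35881.52130126953125

∇E = (28p - 2q - 4, -2p + 10q - 14)
Step 1: at (-3, 0.5), ∇E = (-89, -3) → (-3, 0.5) − 0.125·(-89, -3) = (8.125, 0.875)
Step 2: at (8.125, 0.875), ∇E = (221.75, -21.5) → (8.125, 0.875) − 0.125·(221.75, -21.5) = (-19.59375, 3.5625)
Step 3: at (-19.59375, 3.5625), ∇E = (-559.75, 60.8125) → (-19.59375, 3.5625) − 0.125·(-559.75, 60.8125) = (50.375, -4.0390625)
E(50.375, -4.0390625) = 35881.52130126953125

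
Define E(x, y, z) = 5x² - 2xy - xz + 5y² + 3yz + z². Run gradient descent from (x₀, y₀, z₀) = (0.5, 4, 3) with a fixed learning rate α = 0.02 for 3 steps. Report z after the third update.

2.154584

∇E = (10x - 2y - z, -2x + 10y + 3z, -x + 3y + 2z)
(x₁, y₁, z₁) = (0.5, 4, 3) − 0.02·(-6, 48, 17.5) = (0.62, 3.04, 2.65)
(x₂, y₂, z₂) = (0.62, 3.04, 2.65) − 0.02·(-2.53, 37.11, 13.8) = (0.6706, 2.2978, 2.374)
(x₃, y₃, z₃) = (0.6706, 2.2978, 2.374) − 0.02·(-0.2636, 28.7588, 10.9708) = (0.675872, 1.722624, 2.154584)
z = 2.154584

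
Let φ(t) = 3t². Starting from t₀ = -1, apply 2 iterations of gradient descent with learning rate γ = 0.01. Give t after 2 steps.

φ′(t) = 6t
Step 1: φ′(-1) = -6; t₁ = -1 − 0.01·(-6) = -0.94
Step 2: φ′(-0.94) = -5.64; t₂ = -0.94 − 0.01·(-5.64) = -0.8836

-0.8836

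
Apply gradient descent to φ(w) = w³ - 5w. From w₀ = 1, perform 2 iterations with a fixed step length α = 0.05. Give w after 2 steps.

φ′(w) = 3w² - 5
w₁ = 1 − 0.05·(-2) = 1.1
w₂ = 1.1 − 0.05·(-1.37) = 1.1685

1.1685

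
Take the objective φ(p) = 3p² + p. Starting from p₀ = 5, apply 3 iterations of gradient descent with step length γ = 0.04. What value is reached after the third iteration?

2.101376

φ′(p) = 6p + 1
Step 1: φ′(5) = 31; p₁ = 5 − 0.04·31 = 3.76
Step 2: φ′(3.76) = 23.56; p₂ = 3.76 − 0.04·23.56 = 2.8176
Step 3: φ′(2.8176) = 17.9056; p₃ = 2.8176 − 0.04·17.9056 = 2.101376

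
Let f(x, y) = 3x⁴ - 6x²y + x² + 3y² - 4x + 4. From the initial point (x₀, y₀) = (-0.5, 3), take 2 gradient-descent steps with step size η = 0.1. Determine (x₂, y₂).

(1.79755, 2.1735)

∇f = (12x³ - 12xy + 2x - 4, -6x² + 6y)
(x₁, y₁) = (-0.5, 3) − 0.1·(11.5, 16.5) = (-1.65, 1.35)
(x₂, y₂) = (-1.65, 1.35) − 0.1·(-34.4755, -8.235) = (1.79755, 2.1735)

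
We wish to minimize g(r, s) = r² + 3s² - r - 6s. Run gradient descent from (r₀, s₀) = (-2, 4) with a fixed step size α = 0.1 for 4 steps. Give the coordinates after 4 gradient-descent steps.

(-0.524, 1.0768)

∇g = (2r - 1, 6s - 6)
(r₁, s₁) = (-2, 4) − 0.1·(-5, 18) = (-1.5, 2.2)
(r₂, s₂) = (-1.5, 2.2) − 0.1·(-4, 7.2) = (-1.1, 1.48)
(r₃, s₃) = (-1.1, 1.48) − 0.1·(-3.2, 2.88) = (-0.78, 1.192)
(r₄, s₄) = (-0.78, 1.192) − 0.1·(-2.56, 1.152) = (-0.524, 1.0768)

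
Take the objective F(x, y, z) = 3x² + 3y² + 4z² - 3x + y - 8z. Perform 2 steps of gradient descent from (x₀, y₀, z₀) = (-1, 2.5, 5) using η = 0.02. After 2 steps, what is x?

∇F = (6x - 3, 6y + 1, 8z - 8)
(x₁, y₁, z₁) = (-1, 2.5, 5) − 0.02·(-9, 16, 32) = (-0.82, 2.18, 4.36)
(x₂, y₂, z₂) = (-0.82, 2.18, 4.36) − 0.02·(-7.92, 14.08, 26.88) = (-0.6616, 1.8984, 3.8224)
x = -0.6616

-0.6616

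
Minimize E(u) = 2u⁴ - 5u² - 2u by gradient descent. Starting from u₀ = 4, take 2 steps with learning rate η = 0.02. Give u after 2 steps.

18.75424

E′(u) = 8u³ - 10u - 2
Step 1: E′(4) = 470; u₁ = 4 − 0.02·470 = -5.4
Step 2: E′(-5.4) = -1207.712; u₂ = -5.4 − 0.02·(-1207.712) = 18.75424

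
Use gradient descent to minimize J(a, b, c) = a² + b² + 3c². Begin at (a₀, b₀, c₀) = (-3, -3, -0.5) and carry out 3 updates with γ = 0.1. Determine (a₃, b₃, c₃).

∇J = (2a, 2b, 6c)
(a₁, b₁, c₁) = (-3, -3, -0.5) − 0.1·(-6, -6, -3) = (-2.4, -2.4, -0.2)
(a₂, b₂, c₂) = (-2.4, -2.4, -0.2) − 0.1·(-4.8, -4.8, -1.2) = (-1.92, -1.92, -0.08)
(a₃, b₃, c₃) = (-1.92, -1.92, -0.08) − 0.1·(-3.84, -3.84, -0.48) = (-1.536, -1.536, -0.032)

(-1.536, -1.536, -0.032)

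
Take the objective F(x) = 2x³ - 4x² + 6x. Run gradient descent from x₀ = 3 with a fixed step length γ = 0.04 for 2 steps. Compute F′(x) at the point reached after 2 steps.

5.272277630976

F′(x) = 6x² - 8x + 6
Step 1: F′(3) = 36; x₁ = 3 − 0.04·36 = 1.56
Step 2: F′(1.56) = 8.1216; x₂ = 1.56 − 0.04·8.1216 = 1.235136
F′(x) at (1.235136) = 5.272277630976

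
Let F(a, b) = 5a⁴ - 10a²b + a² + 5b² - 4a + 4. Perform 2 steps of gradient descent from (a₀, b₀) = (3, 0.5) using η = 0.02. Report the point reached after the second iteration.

∇F = (20a³ - 20ab + 2a - 4, -10a² + 10b)
(a₁, b₁) = (3, 0.5) − 0.02·(512, -85) = (-7.24, 2.2)
(a₂, b₂) = (-7.24, 2.2) − 0.02·(-7289.98848, -502.176) = (138.5597696, 12.24352)

(138.5597696, 12.24352)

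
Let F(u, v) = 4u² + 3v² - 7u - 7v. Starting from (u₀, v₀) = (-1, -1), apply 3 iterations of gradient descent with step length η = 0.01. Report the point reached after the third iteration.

(-0.58504, -0.632932)

∇F = (8u - 7, 6v - 7)
Step 1: at (-1, -1), ∇F = (-15, -13) → (-1, -1) − 0.01·(-15, -13) = (-0.85, -0.87)
Step 2: at (-0.85, -0.87), ∇F = (-13.8, -12.22) → (-0.85, -0.87) − 0.01·(-13.8, -12.22) = (-0.712, -0.7478)
Step 3: at (-0.712, -0.7478), ∇F = (-12.696, -11.4868) → (-0.712, -0.7478) − 0.01·(-12.696, -11.4868) = (-0.58504, -0.632932)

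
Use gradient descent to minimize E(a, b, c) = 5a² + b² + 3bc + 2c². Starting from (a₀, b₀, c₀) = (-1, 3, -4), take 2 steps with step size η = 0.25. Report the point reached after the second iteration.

(-2.25, 3.9375, -3.375)

∇E = (10a, 2b + 3c, 3b + 4c)
(a₁, b₁, c₁) = (-1, 3, -4) − 0.25·(-10, -6, -7) = (1.5, 4.5, -2.25)
(a₂, b₂, c₂) = (1.5, 4.5, -2.25) − 0.25·(15, 2.25, 4.5) = (-2.25, 3.9375, -3.375)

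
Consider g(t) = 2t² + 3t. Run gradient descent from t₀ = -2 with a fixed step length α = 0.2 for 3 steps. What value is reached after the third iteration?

g′(t) = 4t + 3
Step 1: g′(-2) = -5; t₁ = -2 − 0.2·(-5) = -1
Step 2: g′(-1) = -1; t₂ = -1 − 0.2·(-1) = -0.8
Step 3: g′(-0.8) = -0.2; t₃ = -0.8 − 0.2·(-0.2) = -0.76

-0.76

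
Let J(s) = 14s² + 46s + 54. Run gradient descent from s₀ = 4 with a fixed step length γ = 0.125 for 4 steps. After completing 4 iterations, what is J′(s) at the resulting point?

J′(s) = 28s + 46
s₁ = 4 − 0.125·158 = -15.75
s₂ = -15.75 − 0.125·(-395) = 33.625
s₃ = 33.625 − 0.125·987.5 = -89.8125
s₄ = -89.8125 − 0.125·(-2468.75) = 218.78125
J′(s) at (218.78125) = 6171.875

6171.875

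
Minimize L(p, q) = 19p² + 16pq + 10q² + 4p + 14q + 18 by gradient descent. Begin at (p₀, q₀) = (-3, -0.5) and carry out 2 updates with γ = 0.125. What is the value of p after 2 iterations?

-54.5625

∇L = (38p + 16q + 4, 16p + 20q + 14)
(p₁, q₁) = (-3, -0.5) − 0.125·(-118, -44) = (11.75, 5)
(p₂, q₂) = (11.75, 5) − 0.125·(530.5, 302) = (-54.5625, -32.75)
p = -54.5625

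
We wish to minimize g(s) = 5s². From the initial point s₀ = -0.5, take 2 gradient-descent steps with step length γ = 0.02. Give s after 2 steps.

-0.32

g′(s) = 10s
s₁ = -0.5 − 0.02·(-5) = -0.4
s₂ = -0.4 − 0.02·(-4) = -0.32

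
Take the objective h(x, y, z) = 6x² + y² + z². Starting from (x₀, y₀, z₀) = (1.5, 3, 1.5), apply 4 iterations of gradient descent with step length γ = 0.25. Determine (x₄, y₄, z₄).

∇h = (12x, 2y, 2z)
Step 1: at (1.5, 3, 1.5), ∇h = (18, 6, 3) → (1.5, 3, 1.5) − 0.25·(18, 6, 3) = (-3, 1.5, 0.75)
Step 2: at (-3, 1.5, 0.75), ∇h = (-36, 3, 1.5) → (-3, 1.5, 0.75) − 0.25·(-36, 3, 1.5) = (6, 0.75, 0.375)
Step 3: at (6, 0.75, 0.375), ∇h = (72, 1.5, 0.75) → (6, 0.75, 0.375) − 0.25·(72, 1.5, 0.75) = (-12, 0.375, 0.1875)
Step 4: at (-12, 0.375, 0.1875), ∇h = (-144, 0.75, 0.375) → (-12, 0.375, 0.1875) − 0.25·(-144, 0.75, 0.375) = (24, 0.1875, 0.09375)

(24, 0.1875, 0.09375)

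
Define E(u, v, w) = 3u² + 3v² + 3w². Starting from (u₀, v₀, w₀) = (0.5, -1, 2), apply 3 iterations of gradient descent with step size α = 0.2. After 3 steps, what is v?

0.008

∇E = (6u, 6v, 6w)
(u₁, v₁, w₁) = (0.5, -1, 2) − 0.2·(3, -6, 12) = (-0.1, 0.2, -0.4)
(u₂, v₂, w₂) = (-0.1, 0.2, -0.4) − 0.2·(-0.6, 1.2, -2.4) = (0.02, -0.04, 0.08)
(u₃, v₃, w₃) = (0.02, -0.04, 0.08) − 0.2·(0.12, -0.24, 0.48) = (-0.004, 0.008, -0.016)
v = 0.008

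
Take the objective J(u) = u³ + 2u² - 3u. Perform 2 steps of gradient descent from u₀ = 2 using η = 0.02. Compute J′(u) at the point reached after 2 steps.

8.752547703488

J′(u) = 3u² + 4u - 3
Step 1: J′(2) = 17; u₁ = 2 − 0.02·17 = 1.66
Step 2: J′(1.66) = 11.9068; u₂ = 1.66 − 0.02·11.9068 = 1.421864
J′(u) at (1.421864) = 8.752547703488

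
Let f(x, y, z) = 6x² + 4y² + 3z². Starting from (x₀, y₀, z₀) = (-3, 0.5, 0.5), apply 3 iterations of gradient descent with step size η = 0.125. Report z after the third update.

∇f = (12x, 8y, 6z)
Step 1: at (-3, 0.5, 0.5), ∇f = (-36, 4, 3) → (-3, 0.5, 0.5) − 0.125·(-36, 4, 3) = (1.5, 0, 0.125)
Step 2: at (1.5, 0, 0.125), ∇f = (18, 0, 0.75) → (1.5, 0, 0.125) − 0.125·(18, 0, 0.75) = (-0.75, 0, 0.03125)
Step 3: at (-0.75, 0, 0.03125), ∇f = (-9, 0, 0.1875) → (-0.75, 0, 0.03125) − 0.125·(-9, 0, 0.1875) = (0.375, 0, 0.0078125)
z = 0.0078125

0.0078125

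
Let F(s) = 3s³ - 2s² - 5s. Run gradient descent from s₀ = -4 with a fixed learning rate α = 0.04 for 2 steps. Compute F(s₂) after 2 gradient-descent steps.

F′(s) = 9s² - 4s - 5
s₁ = -4 − 0.04·155 = -10.2
s₂ = -10.2 − 0.04·972.16 = -49.0864
F(-49.0864) = -359390.828912197632

-359390.828912197632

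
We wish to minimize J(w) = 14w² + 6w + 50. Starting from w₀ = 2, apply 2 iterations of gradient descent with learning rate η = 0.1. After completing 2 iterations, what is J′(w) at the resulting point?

J′(w) = 28w + 6
w₁ = 2 − 0.1·62 = -4.2
w₂ = -4.2 − 0.1·(-111.6) = 6.96
J′(w) at (6.96) = 200.88

200.88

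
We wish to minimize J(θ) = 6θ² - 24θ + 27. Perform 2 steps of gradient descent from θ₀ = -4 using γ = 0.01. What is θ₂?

J′(θ) = 12θ - 24
θ₁ = -4 − 0.01·(-72) = -3.28
θ₂ = -3.28 − 0.01·(-63.36) = -2.6464

-2.6464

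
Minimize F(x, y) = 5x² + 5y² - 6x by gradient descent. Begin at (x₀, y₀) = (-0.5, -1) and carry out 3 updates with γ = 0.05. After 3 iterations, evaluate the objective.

∇F = (10x - 6, 10y)
(x₁, y₁) = (-0.5, -1) − 0.05·(-11, -10) = (0.05, -0.5)
(x₂, y₂) = (0.05, -0.5) − 0.05·(-5.5, -5) = (0.325, -0.25)
(x₃, y₃) = (0.325, -0.25) − 0.05·(-2.75, -2.5) = (0.4625, -0.125)
F(0.4625, -0.125) = -1.62734375

-1.62734375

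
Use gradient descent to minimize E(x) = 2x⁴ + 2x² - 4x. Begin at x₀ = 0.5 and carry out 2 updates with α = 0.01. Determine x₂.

E′(x) = 8x³ + 4x - 4
x₁ = 0.5 − 0.01·(-1) = 0.51
x₂ = 0.51 − 0.01·(-0.898792) = 0.51898792

0.51898792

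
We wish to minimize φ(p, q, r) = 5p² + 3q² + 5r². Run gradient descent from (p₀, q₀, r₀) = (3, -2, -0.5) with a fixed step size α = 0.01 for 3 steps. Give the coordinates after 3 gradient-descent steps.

(2.187, -1.661168, -0.3645)

∇φ = (10p, 6q, 10r)
(p₁, q₁, r₁) = (3, -2, -0.5) − 0.01·(30, -12, -5) = (2.7, -1.88, -0.45)
(p₂, q₂, r₂) = (2.7, -1.88, -0.45) − 0.01·(27, -11.28, -4.5) = (2.43, -1.7672, -0.405)
(p₃, q₃, r₃) = (2.43, -1.7672, -0.405) − 0.01·(24.3, -10.6032, -4.05) = (2.187, -1.661168, -0.3645)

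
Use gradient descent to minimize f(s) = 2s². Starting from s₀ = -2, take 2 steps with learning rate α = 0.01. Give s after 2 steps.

f′(s) = 4s
s₁ = -2 − 0.01·(-8) = -1.92
s₂ = -1.92 − 0.01·(-7.68) = -1.8432

-1.8432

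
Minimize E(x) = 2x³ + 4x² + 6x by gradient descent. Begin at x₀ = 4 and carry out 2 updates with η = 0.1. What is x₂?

-55.496

E′(x) = 6x² + 8x + 6
x₁ = 4 − 0.1·134 = -9.4
x₂ = -9.4 − 0.1·460.96 = -55.496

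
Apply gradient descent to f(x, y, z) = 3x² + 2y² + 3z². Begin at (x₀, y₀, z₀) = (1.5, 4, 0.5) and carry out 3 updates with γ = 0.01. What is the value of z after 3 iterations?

0.415292

∇f = (6x, 4y, 6z)
Step 1: at (1.5, 4, 0.5), ∇f = (9, 16, 3) → (1.5, 4, 0.5) − 0.01·(9, 16, 3) = (1.41, 3.84, 0.47)
Step 2: at (1.41, 3.84, 0.47), ∇f = (8.46, 15.36, 2.82) → (1.41, 3.84, 0.47) − 0.01·(8.46, 15.36, 2.82) = (1.3254, 3.6864, 0.4418)
Step 3: at (1.3254, 3.6864, 0.4418), ∇f = (7.9524, 14.7456, 2.6508) → (1.3254, 3.6864, 0.4418) − 0.01·(7.9524, 14.7456, 2.6508) = (1.245876, 3.538944, 0.415292)
z = 0.415292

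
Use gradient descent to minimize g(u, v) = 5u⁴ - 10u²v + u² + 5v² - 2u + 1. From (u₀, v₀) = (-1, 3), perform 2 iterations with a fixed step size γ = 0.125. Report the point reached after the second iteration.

(405.1875, 37.6875)

∇g = (20u³ - 20uv + 2u - 2, -10u² + 10v)
Step 1: at (-1, 3), ∇g = (36, 20) → (-1, 3) − 0.125·(36, 20) = (-5.5, 0.5)
Step 2: at (-5.5, 0.5), ∇g = (-3285.5, -297.5) → (-5.5, 0.5) − 0.125·(-3285.5, -297.5) = (405.1875, 37.6875)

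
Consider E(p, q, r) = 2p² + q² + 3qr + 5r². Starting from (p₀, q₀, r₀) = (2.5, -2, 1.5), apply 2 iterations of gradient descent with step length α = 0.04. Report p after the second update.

∇E = (4p, 2q + 3r, 3q + 10r)
(p₁, q₁, r₁) = (2.5, -2, 1.5) − 0.04·(10, 0.5, 9) = (2.1, -2.02, 1.14)
(p₂, q₂, r₂) = (2.1, -2.02, 1.14) − 0.04·(8.4, -0.62, 5.34) = (1.764, -1.9952, 0.9264)
p = 1.764

1.764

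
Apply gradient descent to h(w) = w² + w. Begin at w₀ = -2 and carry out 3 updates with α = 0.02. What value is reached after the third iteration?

-1.827104

h′(w) = 2w + 1
Step 1: h′(-2) = -3; w₁ = -2 − 0.02·(-3) = -1.94
Step 2: h′(-1.94) = -2.88; w₂ = -1.94 − 0.02·(-2.88) = -1.8824
Step 3: h′(-1.8824) = -2.7648; w₃ = -1.8824 − 0.02·(-2.7648) = -1.827104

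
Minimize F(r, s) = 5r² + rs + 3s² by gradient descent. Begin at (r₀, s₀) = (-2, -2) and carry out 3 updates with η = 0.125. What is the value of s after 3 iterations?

-0.01953125

∇F = (10r + s, r + 6s)
Step 1: at (-2, -2), ∇F = (-22, -14) → (-2, -2) − 0.125·(-22, -14) = (0.75, -0.25)
Step 2: at (0.75, -0.25), ∇F = (7.25, -0.75) → (0.75, -0.25) − 0.125·(7.25, -0.75) = (-0.15625, -0.15625)
Step 3: at (-0.15625, -0.15625), ∇F = (-1.71875, -1.09375) → (-0.15625, -0.15625) − 0.125·(-1.71875, -1.09375) = (0.05859375, -0.01953125)
s = -0.01953125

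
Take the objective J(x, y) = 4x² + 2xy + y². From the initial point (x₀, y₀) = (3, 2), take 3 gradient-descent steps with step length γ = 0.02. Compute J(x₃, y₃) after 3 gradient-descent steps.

∇J = (8x + 2y, 2x + 2y)
Step 1: at (3, 2), ∇J = (28, 10) → (3, 2) − 0.02·(28, 10) = (2.44, 1.8)
Step 2: at (2.44, 1.8), ∇J = (23.12, 8.48) → (2.44, 1.8) − 0.02·(23.12, 8.48) = (1.9776, 1.6304)
Step 3: at (1.9776, 1.6304), ∇J = (19.0816, 7.216) → (1.9776, 1.6304) − 0.02·(19.0816, 7.216) = (1.595968, 1.48608)
J(1.595968, 1.48608) = 17.140361445376

17.140361445376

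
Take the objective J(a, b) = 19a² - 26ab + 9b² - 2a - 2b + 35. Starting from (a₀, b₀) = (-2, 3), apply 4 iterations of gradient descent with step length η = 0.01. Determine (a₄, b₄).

(0.72006592, 1.25721792)

∇J = (38a - 26b - 2, -26a + 18b - 2)
Step 1: at (-2, 3), ∇J = (-156, 104) → (-2, 3) − 0.01·(-156, 104) = (-0.44, 1.96)
Step 2: at (-0.44, 1.96), ∇J = (-69.68, 44.72) → (-0.44, 1.96) − 0.01·(-69.68, 44.72) = (0.2568, 1.5128)
Step 3: at (0.2568, 1.5128), ∇J = (-31.5744, 18.5536) → (0.2568, 1.5128) − 0.01·(-31.5744, 18.5536) = (0.572544, 1.327264)
Step 4: at (0.572544, 1.327264), ∇J = (-14.752192, 7.004608) → (0.572544, 1.327264) − 0.01·(-14.752192, 7.004608) = (0.72006592, 1.25721792)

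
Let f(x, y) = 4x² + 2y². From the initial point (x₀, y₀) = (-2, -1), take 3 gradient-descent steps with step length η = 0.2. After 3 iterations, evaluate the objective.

0.746624

∇f = (8x, 4y)
Step 1: at (-2, -1), ∇f = (-16, -4) → (-2, -1) − 0.2·(-16, -4) = (1.2, -0.2)
Step 2: at (1.2, -0.2), ∇f = (9.6, -0.8) → (1.2, -0.2) − 0.2·(9.6, -0.8) = (-0.72, -0.04)
Step 3: at (-0.72, -0.04), ∇f = (-5.76, -0.16) → (-0.72, -0.04) − 0.2·(-5.76, -0.16) = (0.432, -0.008)
f(0.432, -0.008) = 0.746624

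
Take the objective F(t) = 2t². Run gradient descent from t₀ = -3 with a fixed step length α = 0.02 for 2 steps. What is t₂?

F′(t) = 4t
t₁ = -3 − 0.02·(-12) = -2.76
t₂ = -2.76 − 0.02·(-11.04) = -2.5392

-2.5392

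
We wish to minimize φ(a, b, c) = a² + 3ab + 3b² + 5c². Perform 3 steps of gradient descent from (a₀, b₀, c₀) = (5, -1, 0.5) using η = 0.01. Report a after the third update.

4.801993

∇φ = (2a + 3b, 3a + 6b, 10c)
(a₁, b₁, c₁) = (5, -1, 0.5) − 0.01·(7, 9, 5) = (4.93, -1.09, 0.45)
(a₂, b₂, c₂) = (4.93, -1.09, 0.45) − 0.01·(6.59, 8.25, 4.5) = (4.8641, -1.1725, 0.405)
(a₃, b₃, c₃) = (4.8641, -1.1725, 0.405) − 0.01·(6.2107, 7.5573, 4.05) = (4.801993, -1.248073, 0.3645)
a = 4.801993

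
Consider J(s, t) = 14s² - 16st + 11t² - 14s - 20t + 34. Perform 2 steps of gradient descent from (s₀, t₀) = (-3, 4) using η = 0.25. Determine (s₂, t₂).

∇J = (28s - 16t - 14, -16s + 22t - 20)
Step 1: at (-3, 4), ∇J = (-162, 116) → (-3, 4) − 0.25·(-162, 116) = (37.5, -25)
Step 2: at (37.5, -25), ∇J = (1436, -1170) → (37.5, -25) − 0.25·(1436, -1170) = (-321.5, 267.5)

(-321.5, 267.5)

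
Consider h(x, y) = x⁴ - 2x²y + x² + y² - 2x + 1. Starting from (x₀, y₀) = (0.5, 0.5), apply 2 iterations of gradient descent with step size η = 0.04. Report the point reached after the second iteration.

(0.61010944, 0.466688)

∇h = (4x³ - 4xy + 2x - 2, -2x² + 2y)
(x₁, y₁) = (0.5, 0.5) − 0.04·(-1.5, 0.5) = (0.56, 0.48)
(x₂, y₂) = (0.56, 0.48) − 0.04·(-1.252736, 0.3328) = (0.61010944, 0.466688)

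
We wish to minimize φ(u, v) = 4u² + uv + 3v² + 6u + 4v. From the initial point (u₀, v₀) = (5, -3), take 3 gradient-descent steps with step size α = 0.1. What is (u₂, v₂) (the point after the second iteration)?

(-0.25, -1.31)

∇φ = (8u + v + 6, u + 6v + 4)
Step 1: at (5, -3), ∇φ = (43, -9) → (5, -3) − 0.1·(43, -9) = (0.7, -2.1)
Step 2: at (0.7, -2.1), ∇φ = (9.5, -7.9) → (0.7, -2.1) − 0.1·(9.5, -7.9) = (-0.25, -1.31)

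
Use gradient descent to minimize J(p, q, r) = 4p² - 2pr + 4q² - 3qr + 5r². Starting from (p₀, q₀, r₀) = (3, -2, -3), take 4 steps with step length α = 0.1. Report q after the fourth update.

∇J = (8p - 2r, 8q - 3r, -2p - 3q + 10r)
Step 1: at (3, -2, -3), ∇J = (30, -7, -30) → (3, -2, -3) − 0.1·(30, -7, -30) = (0, -1.3, 0)
Step 2: at (0, -1.3, 0), ∇J = (0, -10.4, 3.9) → (0, -1.3, 0) − 0.1·(0, -10.4, 3.9) = (0, -0.26, -0.39)
Step 3: at (0, -0.26, -0.39), ∇J = (0.78, -0.91, -3.12) → (0, -0.26, -0.39) − 0.1·(0.78, -0.91, -3.12) = (-0.078, -0.169, -0.078)
Step 4: at (-0.078, -0.169, -0.078), ∇J = (-0.468, -1.118, -0.117) → (-0.078, -0.169, -0.078) − 0.1·(-0.468, -1.118, -0.117) = (-0.0312, -0.0572, -0.0663)
q = -0.0572

-0.0572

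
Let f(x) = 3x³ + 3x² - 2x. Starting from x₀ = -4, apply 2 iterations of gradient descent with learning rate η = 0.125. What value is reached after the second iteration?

f′(x) = 9x² + 6x - 2
x₁ = -4 − 0.125·118 = -18.75
x₂ = -18.75 − 0.125·3049.5625 = -399.9453125

-399.9453125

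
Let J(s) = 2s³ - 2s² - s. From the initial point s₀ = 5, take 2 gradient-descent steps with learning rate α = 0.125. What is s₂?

J′(s) = 6s² - 4s - 1
s₁ = 5 − 0.125·129 = -11.125
s₂ = -11.125 − 0.125·786.09375 = -109.38671875

-109.38671875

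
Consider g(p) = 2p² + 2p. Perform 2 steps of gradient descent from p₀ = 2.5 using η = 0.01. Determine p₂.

g′(p) = 4p + 2
p₁ = 2.5 − 0.01·12 = 2.38
p₂ = 2.38 − 0.01·11.52 = 2.2648

2.2648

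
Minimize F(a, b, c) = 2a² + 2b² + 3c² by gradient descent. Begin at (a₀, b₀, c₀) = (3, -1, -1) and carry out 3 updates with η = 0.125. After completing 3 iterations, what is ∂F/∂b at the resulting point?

∇F = (4a, 4b, 6c)
Step 1: at (3, -1, -1), ∇F = (12, -4, -6) → (3, -1, -1) − 0.125·(12, -4, -6) = (1.5, -0.5, -0.25)
Step 2: at (1.5, -0.5, -0.25), ∇F = (6, -2, -1.5) → (1.5, -0.5, -0.25) − 0.125·(6, -2, -1.5) = (0.75, -0.25, -0.0625)
Step 3: at (0.75, -0.25, -0.0625), ∇F = (3, -1, -0.375) → (0.75, -0.25, -0.0625) − 0.125·(3, -1, -0.375) = (0.375, -0.125, -0.015625)
∂F/∂b at (0.375, -0.125, -0.015625) = -0.5

-0.5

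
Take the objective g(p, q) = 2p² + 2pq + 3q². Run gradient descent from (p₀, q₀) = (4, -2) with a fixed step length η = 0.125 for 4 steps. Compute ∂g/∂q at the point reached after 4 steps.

-1.1875

∇g = (4p + 2q, 2p + 6q)
Step 1: at (4, -2), ∇g = (12, -4) → (4, -2) − 0.125·(12, -4) = (2.5, -1.5)
Step 2: at (2.5, -1.5), ∇g = (7, -4) → (2.5, -1.5) − 0.125·(7, -4) = (1.625, -1)
Step 3: at (1.625, -1), ∇g = (4.5, -2.75) → (1.625, -1) − 0.125·(4.5, -2.75) = (1.0625, -0.65625)
Step 4: at (1.0625, -0.65625), ∇g = (2.9375, -1.8125) → (1.0625, -0.65625) − 0.125·(2.9375, -1.8125) = (0.6953125, -0.4296875)
∂g/∂q at (0.6953125, -0.4296875) = -1.1875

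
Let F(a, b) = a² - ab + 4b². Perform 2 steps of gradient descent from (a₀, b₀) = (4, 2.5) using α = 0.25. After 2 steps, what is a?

∇F = (2a - b, -a + 8b)
(a₁, b₁) = (4, 2.5) − 0.25·(5.5, 16) = (2.625, -1.5)
(a₂, b₂) = (2.625, -1.5) − 0.25·(6.75, -14.625) = (0.9375, 2.15625)
a = 0.9375

0.9375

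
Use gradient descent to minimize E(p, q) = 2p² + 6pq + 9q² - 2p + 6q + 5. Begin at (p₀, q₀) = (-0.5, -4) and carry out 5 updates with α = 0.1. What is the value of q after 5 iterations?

∇E = (4p + 6q - 2, 6p + 18q + 6)
Step 1: at (-0.5, -4), ∇E = (-28, -69) → (-0.5, -4) − 0.1·(-28, -69) = (2.3, 2.9)
Step 2: at (2.3, 2.9), ∇E = (24.6, 72) → (2.3, 2.9) − 0.1·(24.6, 72) = (-0.16, -4.3)
Step 3: at (-0.16, -4.3), ∇E = (-28.44, -72.36) → (-0.16, -4.3) − 0.1·(-28.44, -72.36) = (2.684, 2.936)
Step 4: at (2.684, 2.936), ∇E = (26.352, 74.952) → (2.684, 2.936) − 0.1·(26.352, 74.952) = (0.0488, -4.5592)
Step 5: at (0.0488, -4.5592), ∇E = (-29.16, -75.7728) → (0.0488, -4.5592) − 0.1·(-29.16, -75.7728) = (2.9648, 3.01808)
q = 3.01808

3.01808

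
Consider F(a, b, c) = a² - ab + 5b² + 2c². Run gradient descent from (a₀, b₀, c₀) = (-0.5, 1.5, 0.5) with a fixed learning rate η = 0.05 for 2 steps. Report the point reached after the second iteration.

(-0.30125, 0.34375, 0.32)

∇F = (2a - b, -a + 10b, 4c)
(a₁, b₁, c₁) = (-0.5, 1.5, 0.5) − 0.05·(-2.5, 15.5, 2) = (-0.375, 0.725, 0.4)
(a₂, b₂, c₂) = (-0.375, 0.725, 0.4) − 0.05·(-1.475, 7.625, 1.6) = (-0.30125, 0.34375, 0.32)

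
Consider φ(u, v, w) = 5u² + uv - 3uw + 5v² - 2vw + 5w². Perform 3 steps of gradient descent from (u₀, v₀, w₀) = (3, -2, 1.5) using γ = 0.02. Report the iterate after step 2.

(2.134, -1.2786, 1.1278)

∇φ = (10u + v - 3w, u + 10v - 2w, -3u - 2v + 10w)
Step 1: at (3, -2, 1.5), ∇φ = (23.5, -20, 10) → (3, -2, 1.5) − 0.02·(23.5, -20, 10) = (2.53, -1.6, 1.3)
Step 2: at (2.53, -1.6, 1.3), ∇φ = (19.8, -16.07, 8.61) → (2.53, -1.6, 1.3) − 0.02·(19.8, -16.07, 8.61) = (2.134, -1.2786, 1.1278)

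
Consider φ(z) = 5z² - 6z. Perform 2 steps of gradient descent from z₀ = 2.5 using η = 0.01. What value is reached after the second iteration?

2.139

φ′(z) = 10z - 6
Step 1: φ′(2.5) = 19; z₁ = 2.5 − 0.01·19 = 2.31
Step 2: φ′(2.31) = 17.1; z₂ = 2.31 − 0.01·17.1 = 2.139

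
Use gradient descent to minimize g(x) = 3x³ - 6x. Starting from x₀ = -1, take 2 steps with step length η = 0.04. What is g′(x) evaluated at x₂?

9.958043541504

g′(x) = 9x² - 6
Step 1: g′(-1) = 3; x₁ = -1 − 0.04·3 = -1.12
Step 2: g′(-1.12) = 5.2896; x₂ = -1.12 − 0.04·5.2896 = -1.331584
g′(x) at (-1.331584) = 9.958043541504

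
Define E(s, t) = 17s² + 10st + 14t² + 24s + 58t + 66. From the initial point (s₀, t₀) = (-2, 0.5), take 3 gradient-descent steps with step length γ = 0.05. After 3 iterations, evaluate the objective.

∇E = (34s + 10t + 24, 10s + 28t + 58)
(s₁, t₁) = (-2, 0.5) − 0.05·(-39, 52) = (-0.05, -2.1)
(s₂, t₂) = (-0.05, -2.1) − 0.05·(1.3, -1.3) = (-0.115, -2.035)
(s₃, t₃) = (-0.115, -2.035) − 0.05·(-0.26, -0.13) = (-0.102, -2.0285)
E(-0.102, -2.0285) = 5.7523095

5.7523095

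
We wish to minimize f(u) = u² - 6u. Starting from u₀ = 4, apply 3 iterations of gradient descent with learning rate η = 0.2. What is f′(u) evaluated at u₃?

f′(u) = 2u - 6
u₁ = 4 − 0.2·2 = 3.6
u₂ = 3.6 − 0.2·1.2 = 3.36
u₃ = 3.36 − 0.2·0.72 = 3.216
f′(u) at (3.216) = 0.432

0.432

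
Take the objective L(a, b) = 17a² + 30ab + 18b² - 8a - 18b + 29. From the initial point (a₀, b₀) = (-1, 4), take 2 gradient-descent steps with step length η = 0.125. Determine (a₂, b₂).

(65.9375, 70.5625)

∇L = (34a + 30b - 8, 30a + 36b - 18)
(a₁, b₁) = (-1, 4) − 0.125·(78, 96) = (-10.75, -8)
(a₂, b₂) = (-10.75, -8) − 0.125·(-613.5, -628.5) = (65.9375, 70.5625)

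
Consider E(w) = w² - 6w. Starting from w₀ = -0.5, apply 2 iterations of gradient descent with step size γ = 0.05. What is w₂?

E′(w) = 2w - 6
w₁ = -0.5 − 0.05·(-7) = -0.15
w₂ = -0.15 − 0.05·(-6.3) = 0.165

0.165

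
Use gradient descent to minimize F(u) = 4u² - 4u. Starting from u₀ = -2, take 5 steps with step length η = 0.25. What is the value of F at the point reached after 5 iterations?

F′(u) = 8u - 4
u₁ = -2 − 0.25·(-20) = 3
u₂ = 3 − 0.25·20 = -2
u₃ = -2 − 0.25·(-20) = 3
u₄ = 3 − 0.25·20 = -2
u₅ = -2 − 0.25·(-20) = 3
F(3) = 24

24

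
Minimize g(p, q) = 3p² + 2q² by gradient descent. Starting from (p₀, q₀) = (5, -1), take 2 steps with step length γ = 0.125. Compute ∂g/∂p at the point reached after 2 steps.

1.875

∇g = (6p, 4q)
Step 1: at (5, -1), ∇g = (30, -4) → (5, -1) − 0.125·(30, -4) = (1.25, -0.5)
Step 2: at (1.25, -0.5), ∇g = (7.5, -2) → (1.25, -0.5) − 0.125·(7.5, -2) = (0.3125, -0.25)
∂g/∂p at (0.3125, -0.25) = 1.875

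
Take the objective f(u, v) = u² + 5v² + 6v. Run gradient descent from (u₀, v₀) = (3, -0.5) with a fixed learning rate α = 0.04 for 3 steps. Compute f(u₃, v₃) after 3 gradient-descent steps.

3.659527812096

∇f = (2u, 10v + 6)
Step 1: at (3, -0.5), ∇f = (6, 1) → (3, -0.5) − 0.04·(6, 1) = (2.76, -0.54)
Step 2: at (2.76, -0.54), ∇f = (5.52, 0.6) → (2.76, -0.54) − 0.04·(5.52, 0.6) = (2.5392, -0.564)
Step 3: at (2.5392, -0.564), ∇f = (5.0784, 0.36) → (2.5392, -0.564) − 0.04·(5.0784, 0.36) = (2.336064, -0.5784)
f(2.336064, -0.5784) = 3.659527812096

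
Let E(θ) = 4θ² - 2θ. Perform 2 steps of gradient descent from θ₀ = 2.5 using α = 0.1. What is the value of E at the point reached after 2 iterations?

-0.2176

E′(θ) = 8θ - 2
Step 1: E′(2.5) = 18; θ₁ = 2.5 − 0.1·18 = 0.7
Step 2: E′(0.7) = 3.6; θ₂ = 0.7 − 0.1·3.6 = 0.34
E(0.34) = -0.2176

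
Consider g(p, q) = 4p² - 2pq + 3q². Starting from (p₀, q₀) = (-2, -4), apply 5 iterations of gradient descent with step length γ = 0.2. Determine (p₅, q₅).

(-0.14912, 0.09216)

∇g = (8p - 2q, -2p + 6q)
Step 1: at (-2, -4), ∇g = (-8, -20) → (-2, -4) − 0.2·(-8, -20) = (-0.4, 0)
Step 2: at (-0.4, 0), ∇g = (-3.2, 0.8) → (-0.4, 0) − 0.2·(-3.2, 0.8) = (0.24, -0.16)
Step 3: at (0.24, -0.16), ∇g = (2.24, -1.44) → (0.24, -0.16) − 0.2·(2.24, -1.44) = (-0.208, 0.128)
Step 4: at (-0.208, 0.128), ∇g = (-1.92, 1.184) → (-0.208, 0.128) − 0.2·(-1.92, 1.184) = (0.176, -0.1088)
Step 5: at (0.176, -0.1088), ∇g = (1.6256, -1.0048) → (0.176, -0.1088) − 0.2·(1.6256, -1.0048) = (-0.14912, 0.09216)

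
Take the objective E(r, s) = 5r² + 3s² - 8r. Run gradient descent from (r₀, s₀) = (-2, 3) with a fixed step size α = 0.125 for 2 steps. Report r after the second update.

0.625

∇E = (10r - 8, 6s)
(r₁, s₁) = (-2, 3) − 0.125·(-28, 18) = (1.5, 0.75)
(r₂, s₂) = (1.5, 0.75) − 0.125·(7, 4.5) = (0.625, 0.1875)
r = 0.625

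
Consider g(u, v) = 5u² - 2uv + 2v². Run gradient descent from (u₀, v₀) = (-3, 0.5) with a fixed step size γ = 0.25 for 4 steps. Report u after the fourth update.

∇g = (10u - 2v, -2u + 4v)
(u₁, v₁) = (-3, 0.5) − 0.25·(-31, 8) = (4.75, -1.5)
(u₂, v₂) = (4.75, -1.5) − 0.25·(50.5, -15.5) = (-7.875, 2.375)
(u₃, v₃) = (-7.875, 2.375) − 0.25·(-83.5, 25.25) = (13, -3.9375)
(u₄, v₄) = (13, -3.9375) − 0.25·(137.875, -41.75) = (-21.46875, 6.5)
u = -21.46875

-21.46875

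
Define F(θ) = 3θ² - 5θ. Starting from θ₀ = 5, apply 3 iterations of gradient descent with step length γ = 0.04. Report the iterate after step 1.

4

F′(θ) = 6θ - 5
Step 1: F′(5) = 25; θ₁ = 5 − 0.04·25 = 4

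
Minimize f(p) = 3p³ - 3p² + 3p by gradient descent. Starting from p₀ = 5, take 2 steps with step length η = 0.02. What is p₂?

0.910112

f′(p) = 9p² - 6p + 3
p₁ = 5 − 0.02·198 = 1.04
p₂ = 1.04 − 0.02·6.4944 = 0.910112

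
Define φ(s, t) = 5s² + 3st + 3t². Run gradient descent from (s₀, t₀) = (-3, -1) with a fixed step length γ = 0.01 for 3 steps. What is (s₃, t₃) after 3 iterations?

∇φ = (10s + 3t, 3s + 6t)
Step 1: at (-3, -1), ∇φ = (-33, -15) → (-3, -1) − 0.01·(-33, -15) = (-2.67, -0.85)
Step 2: at (-2.67, -0.85), ∇φ = (-29.25, -13.11) → (-2.67, -0.85) − 0.01·(-29.25, -13.11) = (-2.3775, -0.7189)
Step 3: at (-2.3775, -0.7189), ∇φ = (-25.9317, -11.4459) → (-2.3775, -0.7189) − 0.01·(-25.9317, -11.4459) = (-2.118183, -0.604441)

(-2.118183, -0.604441)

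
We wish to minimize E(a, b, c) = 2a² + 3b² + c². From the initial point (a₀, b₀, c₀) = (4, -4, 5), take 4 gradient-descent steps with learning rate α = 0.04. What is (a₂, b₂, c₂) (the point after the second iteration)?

(2.8224, -2.3104, 4.232)

∇E = (4a, 6b, 2c)
(a₁, b₁, c₁) = (4, -4, 5) − 0.04·(16, -24, 10) = (3.36, -3.04, 4.6)
(a₂, b₂, c₂) = (3.36, -3.04, 4.6) − 0.04·(13.44, -18.24, 9.2) = (2.8224, -2.3104, 4.232)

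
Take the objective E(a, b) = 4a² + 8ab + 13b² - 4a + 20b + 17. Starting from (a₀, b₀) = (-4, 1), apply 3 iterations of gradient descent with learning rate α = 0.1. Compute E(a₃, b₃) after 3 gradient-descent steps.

9.67456

∇E = (8a + 8b - 4, 8a + 26b + 20)
(a₁, b₁) = (-4, 1) − 0.1·(-28, 14) = (-1.2, -0.4)
(a₂, b₂) = (-1.2, -0.4) − 0.1·(-16.8, 0) = (0.48, -0.4)
(a₃, b₃) = (0.48, -0.4) − 0.1·(-3.36, 13.44) = (0.816, -1.744)
E(0.816, -1.744) = 9.67456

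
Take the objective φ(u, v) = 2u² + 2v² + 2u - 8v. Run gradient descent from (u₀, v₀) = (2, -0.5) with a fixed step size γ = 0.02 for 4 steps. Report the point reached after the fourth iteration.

∇φ = (4u + 2, 4v - 8)
Step 1: at (2, -0.5), ∇φ = (10, -10) → (2, -0.5) − 0.02·(10, -10) = (1.8, -0.3)
Step 2: at (1.8, -0.3), ∇φ = (9.2, -9.2) → (1.8, -0.3) − 0.02·(9.2, -9.2) = (1.616, -0.116)
Step 3: at (1.616, -0.116), ∇φ = (8.464, -8.464) → (1.616, -0.116) − 0.02·(8.464, -8.464) = (1.44672, 0.05328)
Step 4: at (1.44672, 0.05328), ∇φ = (7.78688, -7.78688) → (1.44672, 0.05328) − 0.02·(7.78688, -7.78688) = (1.2909824, 0.2090176)

(1.2909824, 0.2090176)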